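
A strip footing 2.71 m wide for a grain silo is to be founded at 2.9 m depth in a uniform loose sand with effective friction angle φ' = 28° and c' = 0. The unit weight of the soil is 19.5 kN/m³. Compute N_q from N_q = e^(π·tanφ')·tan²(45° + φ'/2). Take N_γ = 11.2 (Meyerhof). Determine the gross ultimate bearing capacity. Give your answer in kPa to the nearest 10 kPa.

tan28° = 0.5317, so N_q = e^(π×0.5317)·tan²(59°) = 5.314 × 2.77 = 14.72.
Effective surcharge at the founding depth q = γ·D_f = 19.5 × 2.9 = 56.55 kPa.
q_ult = q·N_q + 0.5·γ·B·N_γ
     = 56.55 × 14.72 + 0.5 × 19.5 × 2.71 × 11.2
     = 832.41 + 295.93 = 1128.3 kPa.

q_ult ≈ 1130 kPa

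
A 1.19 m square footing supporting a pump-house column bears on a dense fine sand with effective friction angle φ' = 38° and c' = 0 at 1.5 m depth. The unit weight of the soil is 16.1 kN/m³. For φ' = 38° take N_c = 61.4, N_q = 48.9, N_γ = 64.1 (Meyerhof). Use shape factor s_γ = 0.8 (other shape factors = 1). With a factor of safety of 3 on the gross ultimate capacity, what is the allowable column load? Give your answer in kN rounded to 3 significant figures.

P_all ≈ 789 kN

Effective surcharge at the founding depth q = γ·D_f = 16.1 × 1.5 = 24.15 kPa.
q_ult = q·N_q + 0.5·γ·B·N_γ·s_γ
     = 24.15 × 48.9 + 0.5 × 16.1 × 1.19 × 64.1 × 0.8
     = 1180.9 + 491.24 = 1672.2 kPa.
Gross allowable pressure q_all = 1672.2 / 3 = 557.39 kPa.
Footing area = 1.4161 m², so allowable column load = 557.39 × 1.4161 = 789.32 kN.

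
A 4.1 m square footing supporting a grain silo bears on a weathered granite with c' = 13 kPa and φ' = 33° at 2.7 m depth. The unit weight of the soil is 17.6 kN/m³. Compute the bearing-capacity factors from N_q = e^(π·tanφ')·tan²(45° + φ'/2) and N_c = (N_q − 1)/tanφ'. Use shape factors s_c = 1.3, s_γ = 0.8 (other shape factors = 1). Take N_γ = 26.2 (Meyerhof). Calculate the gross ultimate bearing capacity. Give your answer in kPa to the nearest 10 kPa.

tan33° = 0.6494, so N_q = e^(π×0.6494)·tan²(61.5°) = 7.692 × 3.392 = 26.09.
N_c = (26.09 − 1)/tan33° = 38.64.
Overburden at base level: q = 17.6 × 2.7 = 47.52 kPa.
Cohesion term c·N_c·s_c = 13 × 38.638 × 1.3 = 652.99 kPa; surcharge term q·N_q = 47.52 × 26.092 = 1239.9 kPa; self-weight term 0.5·γ·B·N_γ·s_γ = 0.5 × 17.6 × 4.1 × 26.2 × 0.8 = 756.24 kPa.
q_ult = 652.99 + 1239.9 + 756.24 = 2649.1 kPa.

q_ult ≈ 2650 kPa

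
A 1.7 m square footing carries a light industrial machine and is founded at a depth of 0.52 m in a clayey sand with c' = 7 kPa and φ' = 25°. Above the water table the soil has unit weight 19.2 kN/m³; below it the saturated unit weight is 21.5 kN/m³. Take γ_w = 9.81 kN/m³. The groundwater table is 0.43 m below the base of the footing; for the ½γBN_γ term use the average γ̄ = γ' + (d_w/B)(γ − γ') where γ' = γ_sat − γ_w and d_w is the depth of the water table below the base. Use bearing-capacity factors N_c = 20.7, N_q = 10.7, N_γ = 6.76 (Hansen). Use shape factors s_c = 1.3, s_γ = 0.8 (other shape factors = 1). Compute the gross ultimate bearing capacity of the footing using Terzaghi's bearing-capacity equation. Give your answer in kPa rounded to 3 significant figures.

q_ult ≈ 358 kPa

Effective surcharge at the founding depth q = γ·D_f = 19.2 × 0.52 = 9.984 kPa.
With d_w = 0.43 m < B, γ̄ = 11.69 + (0.43/1.7) × (19.2 − 11.69) = 13.59 kN/m³.
q_ult = c·N_c·s_c + q·N_q + 0.5·γ·B·N_γ·s_γ
     = 7 × 20.7 × 1.3 + 9.984 × 10.7 + 0.5 × 13.59 × 1.7 × 6.76 × 0.8
     = 188.37 + 106.83 + 62.469 = 357.67 kPa.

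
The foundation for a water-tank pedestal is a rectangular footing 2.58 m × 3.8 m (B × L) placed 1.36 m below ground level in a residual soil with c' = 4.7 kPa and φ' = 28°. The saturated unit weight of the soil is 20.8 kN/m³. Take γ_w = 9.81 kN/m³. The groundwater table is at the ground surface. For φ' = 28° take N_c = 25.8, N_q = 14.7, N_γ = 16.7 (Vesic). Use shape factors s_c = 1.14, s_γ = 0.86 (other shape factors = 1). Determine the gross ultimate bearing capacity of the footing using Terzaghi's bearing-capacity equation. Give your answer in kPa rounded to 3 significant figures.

With the water table at the surface the whole profile is submerged: γ' = 20.8 − 9.81 = 10.99 kN/m³, so q = γ'·D_f = 14.946 kPa; the same γ' applies in the ½γBN_γ term.
q_ult = c·N_c·s_c + q·N_q + 0.5·γ·B·N_γ·s_γ
     = 4.7 × 25.8 × 1.14 + 14.946 × 14.7 + 0.5 × 10.99 × 2.58 × 16.7 × 0.86
     = 138.24 + 219.71 + 203.61 = 561.56 kPa.

q_ult ≈ 562 kPa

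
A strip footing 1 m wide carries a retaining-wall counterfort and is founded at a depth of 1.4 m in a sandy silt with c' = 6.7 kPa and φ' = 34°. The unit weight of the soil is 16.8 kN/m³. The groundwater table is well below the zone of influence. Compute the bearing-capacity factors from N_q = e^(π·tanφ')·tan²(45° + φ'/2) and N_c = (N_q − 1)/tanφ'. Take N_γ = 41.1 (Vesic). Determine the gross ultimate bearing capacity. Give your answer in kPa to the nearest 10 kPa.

tan34° = 0.6745, so N_q = e^(π×0.6745)·tan²(62°) = 8.323 × 3.537 = 29.44.
N_c = (29.44 − 1)/tan34° = 42.16.
Overburden at base level: q = 16.8 × 1.4 = 23.52 kPa.
Cohesion term c·N_c = 6.7 × 42.164 = 282.5 kPa; surcharge term q·N_q = 23.52 × 29.44 = 692.42 kPa; self-weight term 0.5·γ·B·N_γ = 0.5 × 16.8 × 1 × 41.1 = 345.24 kPa.
q_ult = 282.5 + 692.42 + 345.24 = 1320.2 kPa.

q_ult ≈ 1320 kPa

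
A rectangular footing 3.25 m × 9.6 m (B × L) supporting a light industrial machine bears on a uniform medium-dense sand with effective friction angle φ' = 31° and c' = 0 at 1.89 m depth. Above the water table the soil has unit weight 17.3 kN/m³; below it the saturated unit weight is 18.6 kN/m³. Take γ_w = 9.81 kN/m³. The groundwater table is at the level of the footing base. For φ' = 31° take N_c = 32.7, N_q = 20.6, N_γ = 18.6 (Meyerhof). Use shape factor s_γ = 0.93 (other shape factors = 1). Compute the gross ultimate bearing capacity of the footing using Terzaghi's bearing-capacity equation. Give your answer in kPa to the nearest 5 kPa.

q_ult ≈ 920 kPa

q = γ·D_f = 17.3 × 1.89 = 32.697 kPa.
For the ½γBN_γ term take γ' = 18.6 − 9.81 = 8.79 kN/m³ (soil below base is submerged).
q·N_q = 32.697 × 20.6 = 673.56 kPa
0.5·γ·B·N_γ·s_γ = 0.5 × 8.79 × 3.25 × 18.6 × 0.93 = 247.08 kPa
q_ult = 673.56 + 247.08 = 920.64 kPa.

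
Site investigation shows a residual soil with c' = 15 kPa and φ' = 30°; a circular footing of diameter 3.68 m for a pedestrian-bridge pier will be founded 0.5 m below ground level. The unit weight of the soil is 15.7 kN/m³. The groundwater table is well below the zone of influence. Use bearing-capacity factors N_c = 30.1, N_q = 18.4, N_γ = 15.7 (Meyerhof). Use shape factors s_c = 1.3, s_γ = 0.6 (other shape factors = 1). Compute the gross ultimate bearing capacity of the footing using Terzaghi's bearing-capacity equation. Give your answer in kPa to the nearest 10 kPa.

q_ult ≈ 1000 kPa

Effective surcharge at the founding depth q = γ·D_f = 15.7 × 0.5 = 7.85 kPa.
q_ult = c·N_c·s_c + q·N_q + 0.5·γ·B·N_γ·s_γ
     = 15 × 30.1 × 1.3 + 7.85 × 18.4 + 0.5 × 15.7 × 3.68 × 15.7 × 0.6
     = 586.95 + 144.44 + 272.12 = 1003.5 kPa.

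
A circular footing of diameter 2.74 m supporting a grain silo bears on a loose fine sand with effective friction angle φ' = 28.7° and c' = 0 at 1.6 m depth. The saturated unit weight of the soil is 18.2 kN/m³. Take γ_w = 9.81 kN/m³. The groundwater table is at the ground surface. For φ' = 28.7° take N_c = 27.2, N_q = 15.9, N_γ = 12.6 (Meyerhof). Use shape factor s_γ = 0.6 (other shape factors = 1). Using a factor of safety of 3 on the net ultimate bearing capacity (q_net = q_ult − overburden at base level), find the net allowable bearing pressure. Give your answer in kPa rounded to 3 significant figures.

γ' = 18.2 − 9.81 = 8.39 kN/m³ (submerged throughout). q = 8.39 × 1.6 = 13.424 kPa; the same γ' applies in the ½γBN_γ term.
q·N_q = 13.424 × 15.9 = 213.44 kPa
0.5·γ·B·N_γ·s_γ = 0.5 × 8.39 × 2.74 × 12.6 × 0.6 = 86.897 kPa
q_ult = 213.44 + 86.897 = 300.34 kPa.
q_net = 300.34 − 13.424 = 286.91 kPa.
q_all(net) = 286.91 / 3 = 95.638 kPa.

q_all(net) ≈ 95.6 kPa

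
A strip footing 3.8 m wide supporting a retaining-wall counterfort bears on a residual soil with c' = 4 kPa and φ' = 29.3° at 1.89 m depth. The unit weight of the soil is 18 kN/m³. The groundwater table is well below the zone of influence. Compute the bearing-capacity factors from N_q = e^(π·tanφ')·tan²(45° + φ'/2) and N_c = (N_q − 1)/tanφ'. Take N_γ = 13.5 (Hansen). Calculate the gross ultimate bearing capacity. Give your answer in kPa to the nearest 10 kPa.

q_ult ≈ 1150 kPa

tan29.3° = 0.5612, so N_q = e^(π×0.5612)·tan²(59.65°) = 5.83 × 2.917 = 17.
N_c = (17 − 1)/tan29.3° = 28.52.
q = γ·D_f = 18 × 1.89 = 34.02 kPa.
c·N_c = 4 × 28.52 = 114.08 kPa
q·N_q = 34.02 × 17.004 = 578.49 kPa
0.5·γ·B·N_γ = 0.5 × 18 × 3.8 × 13.5 = 461.7 kPa
q_ult = 114.08 + 578.49 + 461.7 = 1154.3 kPa.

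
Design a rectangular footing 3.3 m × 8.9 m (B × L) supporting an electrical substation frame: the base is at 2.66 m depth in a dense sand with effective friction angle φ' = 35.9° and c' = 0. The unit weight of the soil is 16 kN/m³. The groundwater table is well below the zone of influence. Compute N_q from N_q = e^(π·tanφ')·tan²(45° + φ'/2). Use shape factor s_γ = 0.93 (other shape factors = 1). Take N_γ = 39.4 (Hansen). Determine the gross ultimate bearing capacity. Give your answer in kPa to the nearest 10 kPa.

q_ult ≈ 2550 kPa

tan35.9° = 0.7239, so N_q = e^(π×0.7239)·tan²(62.95°) = 9.719 × 3.835 = 37.28.
Effective surcharge at the founding depth q = γ·D_f = 16 × 2.66 = 42.56 kPa.
q_ult = q·N_q + 0.5·γ·B·N_γ·s_γ
     = 42.56 × 37.277 + 0.5 × 16 × 3.3 × 39.4 × 0.93
     = 1586.5 + 967.35 = 2553.9 kPa.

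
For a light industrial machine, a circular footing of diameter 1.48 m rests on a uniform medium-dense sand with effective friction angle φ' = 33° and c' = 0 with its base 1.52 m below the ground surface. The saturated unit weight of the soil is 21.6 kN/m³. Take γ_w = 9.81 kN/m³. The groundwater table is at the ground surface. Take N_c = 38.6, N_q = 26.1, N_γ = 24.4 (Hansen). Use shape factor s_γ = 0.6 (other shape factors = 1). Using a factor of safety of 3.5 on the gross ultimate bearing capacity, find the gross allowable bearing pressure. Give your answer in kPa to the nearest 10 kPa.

q_all ≈ 170 kPa

γ' = 21.6 − 9.81 = 11.79 kN/m³ (submerged throughout). q = 11.79 × 1.52 = 17.921 kPa; the same γ' applies in the ½γBN_γ term.
q·N_q = 17.921 × 26.1 = 467.73 kPa
0.5·γ·B·N_γ·s_γ = 0.5 × 11.79 × 1.48 × 24.4 × 0.6 = 127.73 kPa
q_ult = 467.73 + 127.73 = 595.46 kPa.
q_all = 595.46 / 3.5 = 170.13 kPa.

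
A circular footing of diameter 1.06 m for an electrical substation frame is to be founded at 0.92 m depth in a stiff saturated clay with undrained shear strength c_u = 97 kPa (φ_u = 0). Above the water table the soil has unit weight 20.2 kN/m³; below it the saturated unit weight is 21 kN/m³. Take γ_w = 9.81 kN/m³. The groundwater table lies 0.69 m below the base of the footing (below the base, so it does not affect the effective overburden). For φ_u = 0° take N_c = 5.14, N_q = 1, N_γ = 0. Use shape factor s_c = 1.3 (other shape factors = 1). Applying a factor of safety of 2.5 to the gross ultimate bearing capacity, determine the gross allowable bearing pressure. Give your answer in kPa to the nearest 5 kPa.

q_all ≈ 265 kPa

Effective surcharge at the founding depth q = γ·D_f = 20.2 × 0.92 = 18.584 kPa.
q_ult = c·N_c·s_c + q·N_q
     = 97 × 5.14 × 1.3 + 18.584 × 1
     = 648.15 + 18.584 = 666.74 kPa.
q_all = q_ult / FS = 666.74 / 2.5 = 266.7 kPa.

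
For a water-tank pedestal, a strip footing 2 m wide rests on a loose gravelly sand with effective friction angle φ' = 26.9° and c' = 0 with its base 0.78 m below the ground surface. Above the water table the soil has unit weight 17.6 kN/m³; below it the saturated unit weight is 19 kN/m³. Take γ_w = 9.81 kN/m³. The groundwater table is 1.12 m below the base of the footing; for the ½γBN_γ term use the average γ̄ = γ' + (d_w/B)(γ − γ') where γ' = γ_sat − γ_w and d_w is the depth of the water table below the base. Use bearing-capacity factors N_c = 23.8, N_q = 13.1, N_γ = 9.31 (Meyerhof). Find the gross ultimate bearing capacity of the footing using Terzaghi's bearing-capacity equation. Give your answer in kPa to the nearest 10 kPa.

q = γ·D_f = 17.6 × 0.78 = 13.728 kPa.
γ' = 9.19 kN/m³; averaging over the depth B below the base, γ̄ = γ' + (d_w/B)(γ − γ') = 13.9 kN/m³.
q·N_q = 13.728 × 13.1 = 179.84 kPa
0.5·γ·B·N_γ = 0.5 × 13.9 × 2 × 9.31 = 129.41 kPa
q_ult = 179.84 + 129.41 = 309.24 kPa.

q_ult ≈ 310 kPa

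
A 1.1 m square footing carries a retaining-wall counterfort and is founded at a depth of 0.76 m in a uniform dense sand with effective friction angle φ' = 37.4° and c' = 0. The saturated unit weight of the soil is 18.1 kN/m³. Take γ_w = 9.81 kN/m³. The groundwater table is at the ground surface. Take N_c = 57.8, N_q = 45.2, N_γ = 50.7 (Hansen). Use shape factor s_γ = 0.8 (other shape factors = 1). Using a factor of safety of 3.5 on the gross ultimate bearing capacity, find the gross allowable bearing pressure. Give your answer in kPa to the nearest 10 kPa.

Water table at ground surface, so effective unit weight γ' = 18.1 − 9.81 = 8.29 kN/m³ is used throughout; overburden q = 8.29 × 0.76 = 6.3004 kPa; the same γ' applies in the ½γBN_γ term.
Surcharge term q·N_q = 6.3004 × 45.2 = 284.78 kPa; self-weight term 0.5·γ·B·N_γ·s_γ = 0.5 × 8.29 × 1.1 × 50.7 × 0.8 = 184.93 kPa.
q_ult = 284.78 + 184.93 = 469.71 kPa.
q_all = 469.71 / 3.5 = 134.2 kPa.

q_all ≈ 130 kPa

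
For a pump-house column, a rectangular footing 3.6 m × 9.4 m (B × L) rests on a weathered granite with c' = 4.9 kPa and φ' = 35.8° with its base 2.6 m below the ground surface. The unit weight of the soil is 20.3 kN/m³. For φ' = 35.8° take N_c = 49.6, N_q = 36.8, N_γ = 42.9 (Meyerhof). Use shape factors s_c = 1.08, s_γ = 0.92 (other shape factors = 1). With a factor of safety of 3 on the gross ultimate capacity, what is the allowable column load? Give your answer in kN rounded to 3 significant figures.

Overburden at base level: q = 20.3 × 2.6 = 52.78 kPa.
Cohesion term c·N_c·s_c = 4.9 × 49.6 × 1.08 = 262.48 kPa; surcharge term q·N_q = 52.78 × 36.8 = 1942.3 kPa; self-weight term 0.5·γ·B·N_γ·s_γ = 0.5 × 20.3 × 3.6 × 42.9 × 0.92 = 1442.2 kPa.
q_ult = 262.48 + 1942.3 + 1442.2 = 3646.9 kPa.
Gross allowable pressure q_all = 3646.9 / 3 = 1215.6 kPa.
Footing area = 33.84 m², so allowable column load = 1215.6 × 33.84 = 41138 kN.

P_all ≈ 41100 kN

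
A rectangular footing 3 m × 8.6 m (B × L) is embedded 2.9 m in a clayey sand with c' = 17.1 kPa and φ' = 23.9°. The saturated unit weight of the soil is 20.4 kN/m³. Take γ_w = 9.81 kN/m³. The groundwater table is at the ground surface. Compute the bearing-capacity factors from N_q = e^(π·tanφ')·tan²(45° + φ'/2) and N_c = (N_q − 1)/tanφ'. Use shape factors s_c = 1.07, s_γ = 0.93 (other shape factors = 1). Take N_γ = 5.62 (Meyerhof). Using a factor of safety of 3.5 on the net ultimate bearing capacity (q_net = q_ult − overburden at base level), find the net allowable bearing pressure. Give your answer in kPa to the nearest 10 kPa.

N_q = e^(π·tan23.9°)·tan²(56.95°) = 9.5; N_c = (N_q − 1)/tanφ' = 19.19.
With the water table at the surface the whole profile is submerged: γ' = 20.4 − 9.81 = 10.59 kN/m³, so q = γ'·D_f = 30.711 kPa; the same γ' applies in the ½γBN_γ term.
q_ult = c·N_c·s_c + q·N_q + 0.5·γ·B·N_γ·s_γ
     = 17.1 × 19.191 × 1.07 + 30.711 × 9.5042 + 0.5 × 10.59 × 3 × 5.62 × 0.93
     = 351.13 + 291.88 + 83.025 = 726.04 kPa.
q_net = 726.04 − 30.711 = 695.33 kPa.
q_all(net) = 695.33 / 3.5 = 198.67 kPa.

q_all(net) ≈ 200 kPa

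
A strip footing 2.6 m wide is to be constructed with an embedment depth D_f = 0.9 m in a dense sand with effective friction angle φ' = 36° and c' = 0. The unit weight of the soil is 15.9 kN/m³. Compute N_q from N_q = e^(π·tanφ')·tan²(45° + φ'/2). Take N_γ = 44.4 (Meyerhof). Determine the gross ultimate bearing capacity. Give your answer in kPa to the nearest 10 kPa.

tan36° = 0.7265, so N_q = e^(π×0.7265)·tan²(63°) = 9.801 × 3.852 = 37.75.
q = γ·D_f = 15.9 × 0.9 = 14.31 kPa.
q·N_q = 14.31 × 37.752 = 540.24 kPa
0.5·γ·B·N_γ = 0.5 × 15.9 × 2.6 × 44.4 = 917.75 kPa
q_ult = 540.24 + 917.75 = 1458 kPa.

q_ult ≈ 1460 kPa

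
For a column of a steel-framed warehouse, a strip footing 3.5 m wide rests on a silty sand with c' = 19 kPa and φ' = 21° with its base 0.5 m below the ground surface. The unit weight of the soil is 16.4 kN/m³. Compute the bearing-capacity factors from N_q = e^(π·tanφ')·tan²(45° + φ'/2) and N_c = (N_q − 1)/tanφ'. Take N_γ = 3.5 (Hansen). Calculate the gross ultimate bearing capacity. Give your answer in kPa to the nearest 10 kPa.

tan21° = 0.3839, so N_q = e^(π×0.3839)·tan²(55.5°) = 3.34 × 2.117 = 7.07.
N_c = (7.07 − 1)/tan21° = 15.81.
Overburden at base level: q = 16.4 × 0.5 = 8.2 kPa.
Cohesion term c·N_c = 19 × 15.815 = 300.48 kPa; surcharge term q·N_q = 8.2 × 7.0708 = 57.98 kPa; self-weight term 0.5·γ·B·N_γ = 0.5 × 16.4 × 3.5 × 3.5 = 100.45 kPa.
q_ult = 300.48 + 57.98 + 100.45 = 458.91 kPa.

q_ult ≈ 460 kPa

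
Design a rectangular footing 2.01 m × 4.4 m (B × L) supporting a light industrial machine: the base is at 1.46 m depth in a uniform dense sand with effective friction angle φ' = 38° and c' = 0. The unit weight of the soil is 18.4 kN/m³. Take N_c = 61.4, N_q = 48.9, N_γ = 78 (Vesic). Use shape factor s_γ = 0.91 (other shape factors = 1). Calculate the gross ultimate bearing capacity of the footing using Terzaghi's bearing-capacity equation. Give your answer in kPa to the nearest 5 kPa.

q = γ·D_f = 18.4 × 1.46 = 26.864 kPa.
q·N_q = 26.864 × 48.9 = 1313.6 kPa
0.5·γ·B·N_γ·s_γ = 0.5 × 18.4 × 2.01 × 78 × 0.91 = 1312.6 kPa
q_ult = 1313.6 + 1312.6 = 2626.2 kPa.

q_ult ≈ 2625 kPa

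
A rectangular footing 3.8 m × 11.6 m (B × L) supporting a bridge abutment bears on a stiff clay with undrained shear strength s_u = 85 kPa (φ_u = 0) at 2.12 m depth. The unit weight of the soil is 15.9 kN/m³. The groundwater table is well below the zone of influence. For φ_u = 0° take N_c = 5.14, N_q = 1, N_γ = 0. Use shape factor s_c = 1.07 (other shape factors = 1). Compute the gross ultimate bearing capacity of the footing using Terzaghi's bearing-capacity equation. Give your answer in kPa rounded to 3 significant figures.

Effective surcharge at the founding depth q = γ·D_f = 15.9 × 2.12 = 33.708 kPa.
q_ult = c·N_c·s_c + q·N_q
     = 85 × 5.14 × 1.07 + 33.708 × 1
     = 467.48 + 33.708 = 501.19 kPa.

q_ult ≈ 501 kPa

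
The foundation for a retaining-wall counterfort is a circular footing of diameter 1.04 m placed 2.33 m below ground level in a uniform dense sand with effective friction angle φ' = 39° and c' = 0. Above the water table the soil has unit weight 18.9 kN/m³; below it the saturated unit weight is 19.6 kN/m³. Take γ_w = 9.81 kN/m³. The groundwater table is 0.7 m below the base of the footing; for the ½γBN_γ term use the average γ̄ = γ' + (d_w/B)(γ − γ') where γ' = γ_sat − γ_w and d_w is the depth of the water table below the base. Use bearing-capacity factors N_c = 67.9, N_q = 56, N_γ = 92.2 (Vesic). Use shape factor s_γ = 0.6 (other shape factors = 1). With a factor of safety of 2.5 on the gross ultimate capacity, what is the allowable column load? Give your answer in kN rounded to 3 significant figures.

P_all ≈ 994 kN

Overburden at base level: q = 18.9 × 2.33 = 44.037 kPa.
The water table is 0.7 m below the base (< B = 1.04 m), so the ½γBN_γ term uses γ̄ = γ' + (d_w/B)(γ − γ') = 9.79 + (0.7/1.04)(18.9 − 9.79) = 15.922 kN/m³.
Surcharge term q·N_q = 44.037 × 56 = 2466.1 kPa; self-weight term 0.5·γ·B·N_γ·s_γ = 0.5 × 15.922 × 1.04 × 92.2 × 0.6 = 458.01 kPa.
q_ult = 2466.1 + 458.01 = 2924.1 kPa.
Gross allowable pressure q_all = 2924.1 / 2.5 = 1169.6 kPa.
Footing area = 0.8495 m², so allowable column load = 1169.6 × 0.8495 = 993.6 kN.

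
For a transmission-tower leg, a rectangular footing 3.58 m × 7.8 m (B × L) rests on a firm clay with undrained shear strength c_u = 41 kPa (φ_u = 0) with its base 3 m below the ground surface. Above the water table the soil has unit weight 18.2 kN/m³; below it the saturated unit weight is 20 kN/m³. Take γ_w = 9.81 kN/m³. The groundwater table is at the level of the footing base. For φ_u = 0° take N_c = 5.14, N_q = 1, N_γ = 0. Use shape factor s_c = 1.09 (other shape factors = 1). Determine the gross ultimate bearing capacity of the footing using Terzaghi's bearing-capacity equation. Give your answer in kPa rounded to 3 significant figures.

q_ult ≈ 284 kPa

q = γ·D_f = 18.2 × 3 = 54.6 kPa.
c·N_c·s_c = 41 × 5.14 × 1.09 = 229.71 kPa
q·N_q = 54.6 × 1 = 54.6 kPa
q_ult = 229.71 + 54.6 = 284.31 kPa.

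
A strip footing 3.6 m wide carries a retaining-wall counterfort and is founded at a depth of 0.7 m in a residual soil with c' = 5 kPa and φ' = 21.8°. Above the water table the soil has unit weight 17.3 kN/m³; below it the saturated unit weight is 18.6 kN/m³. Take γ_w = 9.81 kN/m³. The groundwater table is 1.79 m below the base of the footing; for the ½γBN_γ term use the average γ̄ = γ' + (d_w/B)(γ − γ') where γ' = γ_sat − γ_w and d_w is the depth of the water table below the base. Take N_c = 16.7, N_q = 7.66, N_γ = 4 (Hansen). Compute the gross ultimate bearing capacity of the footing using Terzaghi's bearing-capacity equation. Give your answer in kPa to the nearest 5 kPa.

q_ult ≈ 270 kPa

q = γ·D_f = 17.3 × 0.7 = 12.11 kPa.
γ' = 8.79 kN/m³; averaging over the depth B below the base, γ̄ = γ' + (d_w/B)(γ − γ') = 13.021 kN/m³.
c·N_c = 5 × 16.7 = 83.5 kPa
q·N_q = 12.11 × 7.66 = 92.763 kPa
0.5·γ·B·N_γ = 0.5 × 13.021 × 3.6 × 4 = 93.754 kPa
q_ult = 83.5 + 92.763 + 93.754 = 270.02 kPa.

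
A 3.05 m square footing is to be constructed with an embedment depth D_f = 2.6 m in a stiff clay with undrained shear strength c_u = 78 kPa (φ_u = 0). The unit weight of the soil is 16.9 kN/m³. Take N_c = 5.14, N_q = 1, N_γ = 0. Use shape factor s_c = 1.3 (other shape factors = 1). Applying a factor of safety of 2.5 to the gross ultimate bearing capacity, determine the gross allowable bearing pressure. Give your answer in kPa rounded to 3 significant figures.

q = γ·D_f = 16.9 × 2.6 = 43.94 kPa.
c·N_c·s_c = 78 × 5.14 × 1.3 = 521.2 kPa
q·N_q = 43.94 × 1 = 43.94 kPa
q_ult = 521.2 + 43.94 = 565.14 kPa.
q_all = q_ult / FS = 565.14 / 2.5 = 226.05 kPa.

q_all ≈ 226 kPa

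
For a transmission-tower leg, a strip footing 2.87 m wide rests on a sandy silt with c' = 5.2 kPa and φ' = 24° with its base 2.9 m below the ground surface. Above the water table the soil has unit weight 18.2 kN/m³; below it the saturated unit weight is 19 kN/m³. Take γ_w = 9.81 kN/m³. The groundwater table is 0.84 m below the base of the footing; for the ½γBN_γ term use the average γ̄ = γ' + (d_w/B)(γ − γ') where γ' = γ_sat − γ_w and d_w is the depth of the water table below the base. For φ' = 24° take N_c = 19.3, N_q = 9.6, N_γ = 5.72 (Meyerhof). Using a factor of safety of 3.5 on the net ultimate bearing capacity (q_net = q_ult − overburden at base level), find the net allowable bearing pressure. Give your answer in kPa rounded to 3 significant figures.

q_all(net) ≈ 186 kPa

q = γ·D_f = 18.2 × 2.9 = 52.78 kPa.
γ' = 9.19 kN/m³; averaging over the depth B below the base, γ̄ = γ' + (d_w/B)(γ − γ') = 11.827 kN/m³.
c·N_c = 5.2 × 19.3 = 100.36 kPa
q·N_q = 52.78 × 9.6 = 506.69 kPa
0.5·γ·B·N_γ = 0.5 × 11.827 × 2.87 × 5.72 = 97.079 kPa
q_ult = 100.36 + 506.69 + 97.079 = 704.13 kPa.
q_net = 704.13 − 52.78 = 651.35 kPa.
q_all(net) = 651.35 / 3.5 = 186.1 kPa.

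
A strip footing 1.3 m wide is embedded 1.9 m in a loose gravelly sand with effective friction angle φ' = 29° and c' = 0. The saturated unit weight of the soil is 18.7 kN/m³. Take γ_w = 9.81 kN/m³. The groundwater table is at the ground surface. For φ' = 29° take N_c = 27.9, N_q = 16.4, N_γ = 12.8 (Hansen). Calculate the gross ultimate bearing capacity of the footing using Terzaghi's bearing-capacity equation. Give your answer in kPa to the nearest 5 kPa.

With the water table at the surface the whole profile is submerged: γ' = 18.7 − 9.81 = 8.89 kN/m³, so q = γ'·D_f = 16.891 kPa; the same γ' applies in the ½γBN_γ term.
q_ult = q·N_q + 0.5·γ·B·N_γ
     = 16.891 × 16.4 + 0.5 × 8.89 × 1.3 × 12.8
     = 277.01 + 73.965 = 350.98 kPa.

q_ult ≈ 350 kPa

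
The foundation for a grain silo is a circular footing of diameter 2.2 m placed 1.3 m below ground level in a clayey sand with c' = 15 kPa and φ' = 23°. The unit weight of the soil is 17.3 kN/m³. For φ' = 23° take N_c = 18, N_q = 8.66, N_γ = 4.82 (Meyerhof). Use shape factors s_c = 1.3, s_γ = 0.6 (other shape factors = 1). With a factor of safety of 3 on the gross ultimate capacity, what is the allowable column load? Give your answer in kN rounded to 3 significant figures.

P_all ≈ 761 kN

Effective surcharge at the founding depth q = γ·D_f = 17.3 × 1.3 = 22.49 kPa.
q_ult = c·N_c·s_c + q·N_q + 0.5·γ·B·N_γ·s_γ
     = 15 × 18 × 1.3 + 22.49 × 8.66 + 0.5 × 17.3 × 2.2 × 4.82 × 0.6
     = 351 + 194.76 + 55.035 = 600.8 kPa.
Gross allowable pressure q_all = 600.8 / 3 = 200.27 kPa.
Footing area = 3.8013 m², so allowable column load = 200.27 × 3.8013 = 761.27 kN.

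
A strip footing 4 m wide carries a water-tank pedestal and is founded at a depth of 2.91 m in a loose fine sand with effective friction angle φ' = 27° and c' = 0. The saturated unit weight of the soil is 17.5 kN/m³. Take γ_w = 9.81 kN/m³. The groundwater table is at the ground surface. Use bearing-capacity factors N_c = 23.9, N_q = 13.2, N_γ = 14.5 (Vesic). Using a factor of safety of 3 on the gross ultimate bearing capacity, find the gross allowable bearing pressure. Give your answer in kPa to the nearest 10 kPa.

q_all ≈ 170 kPa

Water table at ground surface, so effective unit weight γ' = 17.5 − 9.81 = 7.69 kN/m³ is used throughout; overburden q = 7.69 × 2.91 = 22.378 kPa; the same γ' applies in the ½γBN_γ term.
Surcharge term q·N_q = 22.378 × 13.2 = 295.39 kPa; self-weight term 0.5·γ·B·N_γ = 0.5 × 7.69 × 4 × 14.5 = 223.01 kPa.
q_ult = 295.39 + 223.01 = 518.4 kPa.
q_all = 518.4 / 3 = 172.8 kPa.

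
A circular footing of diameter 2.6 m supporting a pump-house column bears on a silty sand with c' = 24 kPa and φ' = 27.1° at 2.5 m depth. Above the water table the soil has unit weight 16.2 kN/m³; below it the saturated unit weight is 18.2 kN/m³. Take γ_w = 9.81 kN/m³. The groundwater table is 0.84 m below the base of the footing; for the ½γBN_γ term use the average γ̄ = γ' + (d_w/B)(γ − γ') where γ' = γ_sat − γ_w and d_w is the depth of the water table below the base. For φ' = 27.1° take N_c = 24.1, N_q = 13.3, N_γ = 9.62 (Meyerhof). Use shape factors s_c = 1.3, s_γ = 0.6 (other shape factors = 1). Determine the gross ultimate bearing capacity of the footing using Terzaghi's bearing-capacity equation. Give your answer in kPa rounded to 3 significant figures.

q = γ·D_f = 16.2 × 2.5 = 40.5 kPa.
γ' = 8.39 kN/m³; averaging over the depth B below the base, γ̄ = γ' + (d_w/B)(γ − γ') = 10.913 kN/m³.
c·N_c·s_c = 24 × 24.1 × 1.3 = 751.92 kPa
q·N_q = 40.5 × 13.3 = 538.65 kPa
0.5·γ·B·N_γ·s_γ = 0.5 × 10.913 × 2.6 × 9.62 × 0.6 = 81.889 kPa
q_ult = 751.92 + 538.65 + 81.889 = 1372.5 kPa.

q_ult ≈ 1370 kPa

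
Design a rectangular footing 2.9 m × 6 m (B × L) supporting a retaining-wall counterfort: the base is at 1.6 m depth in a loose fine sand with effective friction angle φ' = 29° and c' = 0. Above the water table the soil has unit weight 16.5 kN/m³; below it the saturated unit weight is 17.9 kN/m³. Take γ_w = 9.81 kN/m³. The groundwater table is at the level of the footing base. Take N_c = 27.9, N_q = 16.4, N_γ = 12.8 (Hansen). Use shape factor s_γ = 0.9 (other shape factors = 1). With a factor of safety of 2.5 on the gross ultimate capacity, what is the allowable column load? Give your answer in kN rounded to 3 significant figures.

Overburden at base level: q = 16.5 × 1.6 = 26.4 kPa.
Below the base the soil is submerged, so the ½γBN_γ term uses γ' = 17.9 − 9.81 = 8.09 kN/m³.
Surcharge term q·N_q = 26.4 × 16.4 = 432.96 kPa; self-weight term 0.5·γ·B·N_γ·s_γ = 0.5 × 8.09 × 2.9 × 12.8 × 0.9 = 135.14 kPa.
q_ult = 432.96 + 135.14 = 568.1 kPa.
Gross allowable pressure q_all = 568.1 / 2.5 = 227.24 kPa.
Footing area = 17.4 m², so allowable column load = 227.24 × 17.4 = 3953.9 kN.

P_all ≈ 3950 kN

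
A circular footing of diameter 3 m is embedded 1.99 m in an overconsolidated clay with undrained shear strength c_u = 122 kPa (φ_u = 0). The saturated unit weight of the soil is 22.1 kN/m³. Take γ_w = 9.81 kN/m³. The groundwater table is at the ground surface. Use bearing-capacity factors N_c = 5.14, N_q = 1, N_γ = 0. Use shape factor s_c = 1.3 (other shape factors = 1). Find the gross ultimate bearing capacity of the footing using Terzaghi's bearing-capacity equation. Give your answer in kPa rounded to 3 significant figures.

γ' = 22.1 − 9.81 = 12.29 kN/m³ (submerged throughout). q = 12.29 × 1.99 = 24.457 kPa.
c·N_c·s_c = 122 × 5.14 × 1.3 = 815.2 kPa
q·N_q = 24.457 × 1 = 24.457 kPa
q_ult = 815.2 + 24.457 = 839.66 kPa.

q_ult ≈ 840 kPa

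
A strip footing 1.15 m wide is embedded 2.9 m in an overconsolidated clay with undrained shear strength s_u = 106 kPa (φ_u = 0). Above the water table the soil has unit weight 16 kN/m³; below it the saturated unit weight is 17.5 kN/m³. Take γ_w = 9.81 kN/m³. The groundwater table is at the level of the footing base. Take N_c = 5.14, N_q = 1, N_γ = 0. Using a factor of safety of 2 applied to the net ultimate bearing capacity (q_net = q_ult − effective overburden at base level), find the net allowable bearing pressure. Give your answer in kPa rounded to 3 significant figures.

q_all(net) ≈ 272 kPa

q = γ·D_f = 16 × 2.9 = 46.4 kPa.
c·N_c = 106 × 5.14 = 544.84 kPa
q·N_q = 46.4 × 1 = 46.4 kPa
q_ult = 544.84 + 46.4 = 591.24 kPa.
Net ultimate: q_net = 591.24 − 46.4 = 544.84 kPa.
q_all(net) = 544.84 / 2 = 272.42 kPa.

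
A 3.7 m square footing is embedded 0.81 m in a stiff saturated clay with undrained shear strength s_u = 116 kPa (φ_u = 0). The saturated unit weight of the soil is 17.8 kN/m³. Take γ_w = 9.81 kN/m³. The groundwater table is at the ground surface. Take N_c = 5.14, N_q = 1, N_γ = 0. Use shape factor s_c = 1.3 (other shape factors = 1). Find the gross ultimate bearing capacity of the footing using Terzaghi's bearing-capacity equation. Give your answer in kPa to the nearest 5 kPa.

With the water table at the surface the whole profile is submerged: γ' = 17.8 − 9.81 = 7.99 kN/m³, so q = γ'·D_f = 6.4719 kPa.
q_ult = c·N_c·s_c + q·N_q
     = 116 × 5.14 × 1.3 + 6.4719 × 1
     = 775.11 + 6.4719 = 781.58 kPa.

q_ult ≈ 780 kPa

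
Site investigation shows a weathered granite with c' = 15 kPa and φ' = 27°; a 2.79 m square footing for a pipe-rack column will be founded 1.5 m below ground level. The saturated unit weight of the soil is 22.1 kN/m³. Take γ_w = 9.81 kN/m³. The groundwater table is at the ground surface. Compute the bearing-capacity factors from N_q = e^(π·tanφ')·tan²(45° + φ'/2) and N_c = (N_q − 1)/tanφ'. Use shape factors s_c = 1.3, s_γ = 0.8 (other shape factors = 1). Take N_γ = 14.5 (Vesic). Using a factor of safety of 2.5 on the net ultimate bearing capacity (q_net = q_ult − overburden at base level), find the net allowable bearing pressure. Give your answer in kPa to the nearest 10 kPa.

N_q = e^(π·tan27°)·tan²(58.5°) = 13.2; N_c = (N_q − 1)/tanφ' = 23.94.
γ' = 22.1 − 9.81 = 12.29 kN/m³ (submerged throughout). q = 12.29 × 1.5 = 18.435 kPa; the same γ' applies in the ½γBN_γ term.
c·N_c·s_c = 15 × 23.942 × 1.3 = 466.87 kPa
q·N_q = 18.435 × 13.199 = 243.33 kPa
0.5·γ·B·N_γ·s_γ = 0.5 × 12.29 × 2.79 × 14.5 × 0.8 = 198.88 kPa
q_ult = 466.87 + 243.33 + 198.88 = 909.08 kPa.
q_net = 909.08 − 18.435 = 890.64 kPa.
q_all(net) = 890.64 / 2.5 = 356.26 kPa.

q_all(net) ≈ 360 kPa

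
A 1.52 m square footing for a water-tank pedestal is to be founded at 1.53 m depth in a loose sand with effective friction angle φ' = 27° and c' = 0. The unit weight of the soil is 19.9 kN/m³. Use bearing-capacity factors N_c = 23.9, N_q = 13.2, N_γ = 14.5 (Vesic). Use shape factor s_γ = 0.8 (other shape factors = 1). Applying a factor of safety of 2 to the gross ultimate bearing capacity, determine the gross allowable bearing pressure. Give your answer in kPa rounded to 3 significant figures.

Effective surcharge at the founding depth q = γ·D_f = 19.9 × 1.53 = 30.447 kPa.
q_ult = q·N_q + 0.5·γ·B·N_γ·s_γ
     = 30.447 × 13.2 + 0.5 × 19.9 × 1.52 × 14.5 × 0.8
     = 401.9 + 175.44 = 577.34 kPa.
q_all = q_ult / FS = 577.34 / 2 = 288.67 kPa.

q_all ≈ 289 kPa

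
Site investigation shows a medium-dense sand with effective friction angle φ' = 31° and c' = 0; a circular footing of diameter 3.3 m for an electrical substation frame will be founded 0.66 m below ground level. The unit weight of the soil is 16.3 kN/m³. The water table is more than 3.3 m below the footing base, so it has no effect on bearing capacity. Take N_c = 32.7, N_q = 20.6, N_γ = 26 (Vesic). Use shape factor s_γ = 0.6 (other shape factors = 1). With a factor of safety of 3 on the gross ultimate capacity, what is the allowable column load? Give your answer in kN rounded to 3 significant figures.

P_all ≈ 1830 kN

q = γ·D_f = 16.3 × 0.66 = 10.758 kPa.
q·N_q = 10.758 × 20.6 = 221.61 kPa
0.5·γ·B·N_γ·s_γ = 0.5 × 16.3 × 3.3 × 26 × 0.6 = 419.56 kPa
q_ult = 221.61 + 419.56 = 641.18 kPa.
Gross allowable pressure q_all = 641.18 / 3 = 213.73 kPa.
Footing area = 8.553 m², so allowable column load = 213.73 × 8.553 = 1828 kN.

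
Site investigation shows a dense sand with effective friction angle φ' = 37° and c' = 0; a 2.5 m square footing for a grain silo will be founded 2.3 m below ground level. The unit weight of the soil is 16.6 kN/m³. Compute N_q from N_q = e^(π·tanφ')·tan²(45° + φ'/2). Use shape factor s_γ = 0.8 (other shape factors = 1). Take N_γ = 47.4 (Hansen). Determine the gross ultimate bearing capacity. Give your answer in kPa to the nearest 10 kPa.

tan37° = 0.7536, so N_q = e^(π×0.7536)·tan²(63.5°) = 10.669 × 4.023 = 42.92.
Overburden at base level: q = 16.6 × 2.3 = 38.18 kPa.
Surcharge term q·N_q = 38.18 × 42.92 = 1638.7 kPa; self-weight term 0.5·γ·B·N_γ·s_γ = 0.5 × 16.6 × 2.5 × 47.4 × 0.8 = 786.84 kPa.
q_ult = 1638.7 + 786.84 = 2425.5 kPa.

q_ult ≈ 2430 kPa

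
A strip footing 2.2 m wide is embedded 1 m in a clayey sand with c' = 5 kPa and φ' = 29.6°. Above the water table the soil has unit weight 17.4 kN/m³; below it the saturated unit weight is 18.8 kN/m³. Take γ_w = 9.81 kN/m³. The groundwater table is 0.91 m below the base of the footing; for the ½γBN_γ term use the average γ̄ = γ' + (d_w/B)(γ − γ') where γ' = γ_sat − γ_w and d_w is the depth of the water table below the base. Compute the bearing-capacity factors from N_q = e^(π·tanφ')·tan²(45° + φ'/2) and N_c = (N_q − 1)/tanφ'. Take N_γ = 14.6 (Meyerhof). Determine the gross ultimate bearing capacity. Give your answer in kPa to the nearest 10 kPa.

q_ult ≈ 650 kPa

tan29.6° = 0.5681, so N_q = e^(π×0.5681)·tan²(59.8°) = 5.958 × 2.952 = 17.59.
N_c = (17.59 − 1)/tan29.6° = 29.2.
Effective surcharge at the founding depth q = γ·D_f = 17.4 × 1 = 17.4 kPa.
With d_w = 0.91 m < B, γ̄ = 8.99 + (0.91/2.2) × (17.4 − 8.99) = 12.469 kN/m³.
q_ult = c·N_c + q·N_q + 0.5·γ·B·N_γ
     = 5 × 29.199 + 17.4 × 17.588 + 0.5 × 12.469 × 2.2 × 14.6
     = 146 + 306.02 + 200.25 = 652.27 kPa.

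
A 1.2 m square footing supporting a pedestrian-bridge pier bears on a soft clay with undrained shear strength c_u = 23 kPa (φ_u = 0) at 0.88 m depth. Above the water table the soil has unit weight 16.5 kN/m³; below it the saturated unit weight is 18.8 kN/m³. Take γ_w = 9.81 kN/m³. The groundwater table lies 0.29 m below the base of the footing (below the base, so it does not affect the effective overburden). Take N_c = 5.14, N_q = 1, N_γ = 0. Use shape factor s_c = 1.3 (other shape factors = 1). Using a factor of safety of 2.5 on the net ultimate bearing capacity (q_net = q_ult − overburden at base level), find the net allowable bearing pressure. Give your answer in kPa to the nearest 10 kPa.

Overburden at base level: q = 16.5 × 0.88 = 14.52 kPa.
Cohesion term c·N_c·s_c = 23 × 5.14 × 1.3 = 153.69 kPa; surcharge term q·N_q = 14.52 × 1 = 14.52 kPa.
q_ult = 153.69 + 14.52 = 168.21 kPa.
q_net = 168.21 − 14.52 = 153.69 kPa.
q_all(net) = 153.69 / 2.5 = 61.474 kPa.

q_all(net) ≈ 60 kPa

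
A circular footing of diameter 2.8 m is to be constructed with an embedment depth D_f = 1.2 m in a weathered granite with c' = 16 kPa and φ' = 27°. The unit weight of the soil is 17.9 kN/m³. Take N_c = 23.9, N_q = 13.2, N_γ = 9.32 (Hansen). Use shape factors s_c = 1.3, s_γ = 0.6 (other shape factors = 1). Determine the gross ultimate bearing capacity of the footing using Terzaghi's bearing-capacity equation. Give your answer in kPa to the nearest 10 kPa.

Overburden at base level: q = 17.9 × 1.2 = 21.48 kPa.
Cohesion term c·N_c·s_c = 16 × 23.9 × 1.3 = 497.12 kPa; surcharge term q·N_q = 21.48 × 13.2 = 283.54 kPa; self-weight term 0.5·γ·B·N_γ·s_γ = 0.5 × 17.9 × 2.8 × 9.32 × 0.6 = 140.14 kPa.
q_ult = 497.12 + 283.54 + 140.14 = 920.79 kPa.

q_ult ≈ 920 kPa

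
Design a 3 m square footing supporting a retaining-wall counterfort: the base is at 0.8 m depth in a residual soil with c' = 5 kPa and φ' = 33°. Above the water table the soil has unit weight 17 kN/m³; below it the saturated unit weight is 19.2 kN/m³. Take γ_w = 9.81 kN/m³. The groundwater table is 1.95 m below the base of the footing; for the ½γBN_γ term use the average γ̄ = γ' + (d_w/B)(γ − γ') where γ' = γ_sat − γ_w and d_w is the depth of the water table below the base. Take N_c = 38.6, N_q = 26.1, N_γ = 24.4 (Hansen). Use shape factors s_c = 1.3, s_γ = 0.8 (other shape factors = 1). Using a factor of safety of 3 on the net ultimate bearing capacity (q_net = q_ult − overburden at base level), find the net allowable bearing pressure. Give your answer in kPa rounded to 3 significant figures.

q_all(net) ≈ 337 kPa

Effective surcharge at the founding depth q = γ·D_f = 17 × 0.8 = 13.6 kPa.
With d_w = 1.95 m < B, γ̄ = 9.39 + (1.95/3) × (17 − 9.39) = 14.337 kN/m³.
q_ult = c·N_c·s_c + q·N_q + 0.5·γ·B·N_γ·s_γ
     = 5 × 38.6 × 1.3 + 13.6 × 26.1 + 0.5 × 14.337 × 3 × 24.4 × 0.8
     = 250.9 + 354.96 + 419.77 = 1025.6 kPa.
q_net = 1025.6 − 13.6 = 1012 kPa.
q_all(net) = 1012 / 3 = 337.34 kPa.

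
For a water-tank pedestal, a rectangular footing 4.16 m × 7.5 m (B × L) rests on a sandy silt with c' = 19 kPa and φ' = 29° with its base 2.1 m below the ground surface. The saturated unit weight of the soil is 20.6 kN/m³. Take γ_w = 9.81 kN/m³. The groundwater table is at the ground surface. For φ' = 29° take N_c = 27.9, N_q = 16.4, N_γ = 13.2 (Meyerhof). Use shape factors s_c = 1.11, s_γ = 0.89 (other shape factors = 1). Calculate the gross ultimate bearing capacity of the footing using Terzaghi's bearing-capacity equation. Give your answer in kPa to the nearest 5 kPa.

q_ult ≈ 1225 kPa

Water table at ground surface, so effective unit weight γ' = 20.6 − 9.81 = 10.79 kN/m³ is used throughout; overburden q = 10.79 × 2.1 = 22.659 kPa; the same γ' applies in the ½γBN_γ term.
Cohesion term c·N_c·s_c = 19 × 27.9 × 1.11 = 588.41 kPa; surcharge term q·N_q = 22.659 × 16.4 = 371.61 kPa; self-weight term 0.5·γ·B·N_γ·s_γ = 0.5 × 10.79 × 4.16 × 13.2 × 0.89 = 263.66 kPa.
q_ult = 588.41 + 371.61 + 263.66 = 1223.7 kPa.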